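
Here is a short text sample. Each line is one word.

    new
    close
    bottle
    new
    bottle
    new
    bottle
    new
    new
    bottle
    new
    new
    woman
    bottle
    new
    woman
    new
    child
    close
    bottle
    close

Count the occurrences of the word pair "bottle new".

5

Scanning the 20 overlapping bigram windows for "bottle new":
  position 3–4: bottle new
  position 5–6: bottle new
  position 7–8: bottle new
  position 10–11: bottle new
  position 14–15: bottle new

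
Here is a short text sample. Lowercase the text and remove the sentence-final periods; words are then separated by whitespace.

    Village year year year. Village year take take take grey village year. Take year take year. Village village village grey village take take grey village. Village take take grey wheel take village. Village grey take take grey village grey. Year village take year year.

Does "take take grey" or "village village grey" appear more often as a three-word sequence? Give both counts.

"take take grey" (4 vs 2)

"take take grey": 4 occurrences
"village village grey": 2 occurrences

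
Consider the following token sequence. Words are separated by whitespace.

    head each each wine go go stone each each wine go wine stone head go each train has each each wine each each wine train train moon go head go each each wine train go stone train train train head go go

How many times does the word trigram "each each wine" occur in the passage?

Scanning the 40 overlapping trigram windows for "each each wine":
  position 2–4: each each wine
  position 8–10: each each wine
  position 19–21: each each wine
  position 22–24: each each wine
  position 31–33: each each wine

5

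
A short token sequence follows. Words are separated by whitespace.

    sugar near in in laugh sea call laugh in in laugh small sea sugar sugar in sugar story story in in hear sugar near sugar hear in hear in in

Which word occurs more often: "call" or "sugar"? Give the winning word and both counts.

"sugar" (6 vs 1)

"call": 1 occurrence
"sugar": 6 occurrences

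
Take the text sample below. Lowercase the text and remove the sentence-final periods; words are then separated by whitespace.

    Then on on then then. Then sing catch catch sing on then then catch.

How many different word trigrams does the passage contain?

11

14 tokens → 12 trigram windows in total.
Repeated trigrams (each contributes count−1 duplicates):
  on then then: 2
1 duplicate windows → 12 − 1 = 11 distinct.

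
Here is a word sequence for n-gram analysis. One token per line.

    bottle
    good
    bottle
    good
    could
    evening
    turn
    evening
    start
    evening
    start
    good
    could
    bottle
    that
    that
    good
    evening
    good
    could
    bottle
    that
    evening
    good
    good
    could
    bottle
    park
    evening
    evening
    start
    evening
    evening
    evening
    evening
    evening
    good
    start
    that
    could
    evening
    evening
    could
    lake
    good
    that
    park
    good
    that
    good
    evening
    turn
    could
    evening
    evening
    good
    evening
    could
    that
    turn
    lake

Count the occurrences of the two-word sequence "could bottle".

Scanning the 60 overlapping bigram windows for "could bottle":
  position 13–14: could bottle
  position 20–21: could bottle
  position 26–27: could bottle

3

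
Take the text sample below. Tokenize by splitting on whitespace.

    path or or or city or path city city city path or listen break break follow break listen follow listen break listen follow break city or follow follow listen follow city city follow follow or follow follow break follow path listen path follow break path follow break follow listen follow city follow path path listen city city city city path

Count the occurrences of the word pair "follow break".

Scanning the 59 overlapping bigram windows for "follow break":
  position 16–17: follow break
  position 23–24: follow break
  position 37–38: follow break
  position 43–44: follow break
  position 46–47: follow break

5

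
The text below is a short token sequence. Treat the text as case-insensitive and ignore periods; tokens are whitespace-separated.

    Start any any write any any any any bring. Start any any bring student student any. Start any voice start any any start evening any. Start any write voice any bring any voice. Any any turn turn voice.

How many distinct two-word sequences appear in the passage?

20

38 tokens → 37 bigram windows in total.
Repeated bigrams (each contributes count−1 duplicates):
  any any: 7
  start any: 5
  any bring: 3
  any start: 3
  any voice: 2
  any write: 2
  voice any: 2
17 duplicate windows → 37 − 17 = 20 distinct.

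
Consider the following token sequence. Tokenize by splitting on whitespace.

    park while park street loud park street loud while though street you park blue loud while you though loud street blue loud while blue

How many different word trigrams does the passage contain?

24 tokens → 22 trigram windows in total.
Repeated trigrams (each contributes count−1 duplicates):
  blue loud while: 2
  park street loud: 2
2 duplicate windows → 22 − 2 = 20 distinct.

20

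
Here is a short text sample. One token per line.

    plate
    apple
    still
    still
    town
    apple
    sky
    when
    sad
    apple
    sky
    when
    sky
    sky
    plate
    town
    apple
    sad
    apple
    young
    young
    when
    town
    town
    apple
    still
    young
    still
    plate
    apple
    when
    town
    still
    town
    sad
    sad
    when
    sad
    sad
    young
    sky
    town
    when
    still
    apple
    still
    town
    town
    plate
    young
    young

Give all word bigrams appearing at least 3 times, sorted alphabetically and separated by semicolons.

Bigram counts meeting the condition (at least 3 times):
  apple still: 3
  still town: 3
  town apple: 3

apple still; still town; town apple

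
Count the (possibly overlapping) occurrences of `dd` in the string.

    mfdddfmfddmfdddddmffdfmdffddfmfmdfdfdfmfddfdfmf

9

Sliding a length-2 window over the 47 characters (46 positions):
  position 3–4: dd
  position 4–5: dd
  position 9–10: dd
  position 13–14: dd
  position 14–15: dd
  position 15–16: dd
  position 16–17: dd
  position 27–28: dd
  position 41–42: dd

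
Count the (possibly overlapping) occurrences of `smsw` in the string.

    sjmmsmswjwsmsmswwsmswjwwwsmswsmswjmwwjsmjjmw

Sliding a length-4 window over the 44 characters (41 positions):
  position 5–8: smsw
  position 13–16: smsw
  position 18–21: smsw
  position 26–29: smsw
  position 30–33: smsw

5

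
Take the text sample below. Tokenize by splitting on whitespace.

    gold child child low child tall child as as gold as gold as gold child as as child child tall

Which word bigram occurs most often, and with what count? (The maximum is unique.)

Bigram frequencies (highest first):
  as gold: 3
  gold child: 2
  child child: 2
  child tall: 2
  child as: 2
  as as: 2
  … (5 more, each ≤ 2)

"as gold", 3 times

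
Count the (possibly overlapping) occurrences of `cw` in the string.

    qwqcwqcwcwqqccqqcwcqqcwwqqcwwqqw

6

Sliding a length-2 window over the 32 characters (31 positions):
  position 4–5: cw
  position 7–8: cw
  position 9–10: cw
  position 17–18: cw
  position 22–23: cw
  position 27–28: cw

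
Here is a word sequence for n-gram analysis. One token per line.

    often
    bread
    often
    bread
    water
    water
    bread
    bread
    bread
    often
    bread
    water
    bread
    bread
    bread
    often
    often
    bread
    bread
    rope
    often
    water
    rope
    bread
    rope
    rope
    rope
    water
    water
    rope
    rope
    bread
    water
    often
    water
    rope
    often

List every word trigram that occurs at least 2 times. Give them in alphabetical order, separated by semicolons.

Trigram counts meeting the condition (at least 2 times):
  bread bread bread: 2
  bread bread often: 2
  bread often bread: 2
  often bread water: 2
  often water rope: 2
  water bread bread: 2

bread bread bread; bread bread often; bread often bread; often bread water; often water rope; water bread bread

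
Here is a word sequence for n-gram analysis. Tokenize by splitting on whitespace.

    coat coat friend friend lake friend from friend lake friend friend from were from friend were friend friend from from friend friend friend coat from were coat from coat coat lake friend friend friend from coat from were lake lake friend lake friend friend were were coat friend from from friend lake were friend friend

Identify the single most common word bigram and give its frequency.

"friend friend", 9 times

Bigram frequencies (highest first):
  friend friend: 9
  lake friend: 5
  friend from: 5
  friend lake: 4
  from friend: 4
  from were: 3
  … (15 more, each ≤ 3)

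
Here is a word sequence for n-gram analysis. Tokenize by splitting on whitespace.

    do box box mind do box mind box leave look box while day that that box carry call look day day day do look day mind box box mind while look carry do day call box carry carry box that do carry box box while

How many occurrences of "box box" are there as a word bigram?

3

Scanning the 44 overlapping bigram windows for "box box":
  position 2–3: box box
  position 27–28: box box
  position 43–44: box box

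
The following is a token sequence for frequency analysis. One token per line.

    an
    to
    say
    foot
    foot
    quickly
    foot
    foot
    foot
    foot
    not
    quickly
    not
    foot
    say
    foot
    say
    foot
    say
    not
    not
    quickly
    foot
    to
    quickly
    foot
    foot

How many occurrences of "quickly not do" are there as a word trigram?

0

Scanning the 25 overlapping trigram windows for "quickly not do":
  (none found)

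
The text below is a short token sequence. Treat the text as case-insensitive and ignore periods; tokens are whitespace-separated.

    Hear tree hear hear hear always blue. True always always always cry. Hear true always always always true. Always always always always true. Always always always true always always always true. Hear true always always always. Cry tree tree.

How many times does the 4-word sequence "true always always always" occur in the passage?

6

Scanning the 36 overlapping 4-gram windows for "true always always always":
  position 8–11: true always always always
  position 14–17: true always always always
  position 18–21: true always always always
  position 23–26: true always always always
  position 27–30: true always always always
  position 33–36: true always always always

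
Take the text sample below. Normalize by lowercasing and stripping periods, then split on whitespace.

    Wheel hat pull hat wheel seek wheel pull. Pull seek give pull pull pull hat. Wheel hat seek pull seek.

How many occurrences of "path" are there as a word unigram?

Scanning the 20 tokens for "path":
  (none found)

0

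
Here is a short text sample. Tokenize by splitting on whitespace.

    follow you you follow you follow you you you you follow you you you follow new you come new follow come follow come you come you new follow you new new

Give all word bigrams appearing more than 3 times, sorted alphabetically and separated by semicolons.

follow you; you follow; you you

Bigram counts meeting the condition (more than 3 times):
  follow you: 5
  you follow: 4
  you you: 6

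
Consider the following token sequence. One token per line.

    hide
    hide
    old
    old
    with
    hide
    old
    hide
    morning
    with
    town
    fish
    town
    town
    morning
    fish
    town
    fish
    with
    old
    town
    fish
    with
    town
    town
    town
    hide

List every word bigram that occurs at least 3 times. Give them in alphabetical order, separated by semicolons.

town fish; town town

Bigram counts meeting the condition (at least 3 times):
  town fish: 3
  town town: 3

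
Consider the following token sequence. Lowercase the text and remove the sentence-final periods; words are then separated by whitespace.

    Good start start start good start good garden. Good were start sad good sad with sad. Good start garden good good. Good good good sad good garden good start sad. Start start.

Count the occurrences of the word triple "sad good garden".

1

Scanning the 30 overlapping trigram windows for "sad good garden":
  position 25–27: sad good garden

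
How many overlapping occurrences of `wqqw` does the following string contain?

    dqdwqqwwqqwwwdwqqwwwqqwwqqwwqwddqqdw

5

Sliding a length-4 window over the 36 characters (33 positions):
  position 4–7: wqqw
  position 8–11: wqqw
  position 15–18: wqqw
  position 20–23: wqqw
  position 24–27: wqqw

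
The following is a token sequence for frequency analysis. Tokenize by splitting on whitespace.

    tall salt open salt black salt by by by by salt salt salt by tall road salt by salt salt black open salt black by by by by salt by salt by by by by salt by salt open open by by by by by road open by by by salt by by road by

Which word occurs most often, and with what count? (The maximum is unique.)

"by", 27 times

Unigram frequencies (highest first):
  by: 27
  salt: 15
  open: 5
  black: 3
  road: 3
  tall: 2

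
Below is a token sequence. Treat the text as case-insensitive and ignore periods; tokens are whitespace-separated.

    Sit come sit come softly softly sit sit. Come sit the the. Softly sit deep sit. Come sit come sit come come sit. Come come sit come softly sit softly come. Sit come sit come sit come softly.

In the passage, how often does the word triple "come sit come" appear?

Scanning the 36 overlapping trigram windows for "come sit come":
  position 2–4: come sit come
  position 17–19: come sit come
  position 19–21: come sit come
  position 22–24: come sit come
  position 25–27: come sit come
  position 31–33: come sit come
  position 33–35: come sit come
  position 35–37: come sit come

8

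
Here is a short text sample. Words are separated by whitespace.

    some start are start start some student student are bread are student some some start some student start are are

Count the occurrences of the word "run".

0

Scanning the 20 tokens for "run":
  (none found)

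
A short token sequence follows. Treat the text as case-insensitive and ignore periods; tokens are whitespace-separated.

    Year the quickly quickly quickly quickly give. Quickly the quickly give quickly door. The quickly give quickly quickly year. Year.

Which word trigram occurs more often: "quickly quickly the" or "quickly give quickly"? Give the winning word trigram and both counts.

"quickly give quickly" (3 vs 0)

"quickly quickly the": 0 occurrences
"quickly give quickly": 3 occurrences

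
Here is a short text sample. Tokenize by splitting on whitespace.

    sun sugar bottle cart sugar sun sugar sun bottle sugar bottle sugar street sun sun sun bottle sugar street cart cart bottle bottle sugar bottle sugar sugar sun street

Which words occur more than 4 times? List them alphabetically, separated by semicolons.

Unigram counts meeting the condition (more than 4 times):
  bottle: 7
  sugar: 9
  sun: 7

bottle; sugar; sun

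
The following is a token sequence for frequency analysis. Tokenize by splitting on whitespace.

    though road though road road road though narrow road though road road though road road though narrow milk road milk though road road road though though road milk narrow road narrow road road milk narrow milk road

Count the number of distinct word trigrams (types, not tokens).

37 tokens → 35 trigram windows in total.
Repeated trigrams (each contributes count−1 duplicates):
  road road though: 4
  though road road: 4
  road though road: 3
  narrow milk road: 2
  road milk narrow: 2
  road road road: 2
  road though narrow: 2
12 duplicate windows → 35 − 12 = 23 distinct.

23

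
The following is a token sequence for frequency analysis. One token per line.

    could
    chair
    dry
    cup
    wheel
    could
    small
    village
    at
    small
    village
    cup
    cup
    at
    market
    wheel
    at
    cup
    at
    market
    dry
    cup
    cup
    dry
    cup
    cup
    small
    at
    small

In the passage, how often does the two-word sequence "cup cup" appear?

Scanning the 28 overlapping bigram windows for "cup cup":
  position 12–13: cup cup
  position 22–23: cup cup
  position 25–26: cup cup

3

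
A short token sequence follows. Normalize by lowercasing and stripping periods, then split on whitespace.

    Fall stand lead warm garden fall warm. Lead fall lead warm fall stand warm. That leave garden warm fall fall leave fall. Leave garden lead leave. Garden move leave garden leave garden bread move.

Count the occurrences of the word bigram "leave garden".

5

Scanning the 33 overlapping bigram windows for "leave garden":
  position 16–17: leave garden
  position 23–24: leave garden
  position 26–27: leave garden
  position 29–30: leave garden
  position 31–32: leave garden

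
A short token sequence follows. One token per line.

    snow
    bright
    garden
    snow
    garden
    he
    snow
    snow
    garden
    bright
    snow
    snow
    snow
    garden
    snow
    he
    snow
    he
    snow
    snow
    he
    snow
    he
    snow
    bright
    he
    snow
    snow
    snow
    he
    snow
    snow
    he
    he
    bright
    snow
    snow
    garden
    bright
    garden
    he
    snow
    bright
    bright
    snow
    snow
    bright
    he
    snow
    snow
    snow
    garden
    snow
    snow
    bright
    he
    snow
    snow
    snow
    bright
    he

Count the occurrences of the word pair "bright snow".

3

Scanning the 60 overlapping bigram windows for "bright snow":
  position 10–11: bright snow
  position 35–36: bright snow
  position 44–45: bright snow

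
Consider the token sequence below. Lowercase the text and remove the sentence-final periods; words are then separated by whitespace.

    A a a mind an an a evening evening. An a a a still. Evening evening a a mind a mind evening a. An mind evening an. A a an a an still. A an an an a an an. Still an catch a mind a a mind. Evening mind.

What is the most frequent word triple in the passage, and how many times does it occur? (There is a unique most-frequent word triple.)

Trigram frequencies (highest first):
  a a mind: 3
  a a a: 2
  an an a: 2
  evening an a: 2
  an a a: 2
  a mind a: 2
  … (32 more, each ≤ 2)

"a a mind", 3 times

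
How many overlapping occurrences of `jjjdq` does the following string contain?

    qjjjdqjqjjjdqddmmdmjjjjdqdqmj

3

Sliding a length-5 window over the 29 characters (25 positions):
  position 2–6: jjjdq
  position 9–13: jjjdq
  position 21–25: jjjdq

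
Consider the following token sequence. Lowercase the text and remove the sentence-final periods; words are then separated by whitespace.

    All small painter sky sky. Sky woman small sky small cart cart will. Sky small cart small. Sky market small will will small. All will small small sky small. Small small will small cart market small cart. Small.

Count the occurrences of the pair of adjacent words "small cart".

4

Scanning the 37 overlapping bigram windows for "small cart":
  position 10–11: small cart
  position 15–16: small cart
  position 33–34: small cart
  position 36–37: small cart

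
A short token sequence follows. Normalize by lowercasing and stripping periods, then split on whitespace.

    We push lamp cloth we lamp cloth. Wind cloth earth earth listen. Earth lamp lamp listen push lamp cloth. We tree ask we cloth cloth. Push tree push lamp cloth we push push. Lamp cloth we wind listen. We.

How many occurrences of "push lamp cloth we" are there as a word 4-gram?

4

Scanning the 36 overlapping 4-gram windows for "push lamp cloth we":
  position 2–5: push lamp cloth we
  position 17–20: push lamp cloth we
  position 28–31: push lamp cloth we
  position 33–36: push lamp cloth we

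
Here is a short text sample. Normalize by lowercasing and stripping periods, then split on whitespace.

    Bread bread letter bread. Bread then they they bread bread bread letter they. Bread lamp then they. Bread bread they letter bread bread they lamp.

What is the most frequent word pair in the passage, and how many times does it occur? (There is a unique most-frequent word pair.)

"bread bread", 6 times

Bigram frequencies (highest first):
  bread bread: 6
  they bread: 3
  bread letter: 2
  letter bread: 2
  then they: 2
  bread they: 2
  … (7 more, each ≤ 1)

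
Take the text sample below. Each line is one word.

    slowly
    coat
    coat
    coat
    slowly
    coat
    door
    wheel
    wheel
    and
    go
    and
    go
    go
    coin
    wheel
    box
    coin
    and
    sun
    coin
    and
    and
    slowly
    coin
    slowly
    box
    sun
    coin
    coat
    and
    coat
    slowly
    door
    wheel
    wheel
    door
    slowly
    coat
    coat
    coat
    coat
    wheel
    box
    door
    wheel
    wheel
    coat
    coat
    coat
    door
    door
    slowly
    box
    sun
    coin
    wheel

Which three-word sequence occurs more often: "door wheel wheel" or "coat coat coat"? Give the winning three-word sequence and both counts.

"door wheel wheel": 3 occurrences
"coat coat coat": 4 occurrences

"coat coat coat" (4 vs 3)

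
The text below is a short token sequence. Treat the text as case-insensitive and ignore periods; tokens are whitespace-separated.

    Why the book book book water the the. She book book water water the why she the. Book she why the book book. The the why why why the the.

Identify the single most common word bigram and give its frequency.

"book book", 4 times

Bigram frequencies (highest first):
  book book: 4
  why the: 3
  the book: 3
  the the: 3
  book water: 2
  water the: 2
  … (10 more, each ≤ 2)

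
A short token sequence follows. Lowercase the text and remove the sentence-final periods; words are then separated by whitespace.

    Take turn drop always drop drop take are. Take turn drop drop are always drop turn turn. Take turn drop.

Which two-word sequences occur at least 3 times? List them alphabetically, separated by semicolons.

take turn; turn drop

Bigram counts meeting the condition (at least 3 times):
  take turn: 3
  turn drop: 3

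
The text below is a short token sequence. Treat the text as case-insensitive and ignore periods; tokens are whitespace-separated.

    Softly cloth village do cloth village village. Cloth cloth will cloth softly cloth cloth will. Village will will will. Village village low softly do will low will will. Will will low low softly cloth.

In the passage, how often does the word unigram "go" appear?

0

Scanning the 34 tokens for "go":
  (none found)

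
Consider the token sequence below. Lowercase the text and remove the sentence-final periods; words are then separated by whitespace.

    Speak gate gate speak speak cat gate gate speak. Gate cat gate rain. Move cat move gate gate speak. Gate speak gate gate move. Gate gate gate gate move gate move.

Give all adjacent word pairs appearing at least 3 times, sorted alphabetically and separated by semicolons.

Bigram counts meeting the condition (at least 3 times):
  gate gate: 7
  gate move: 3
  gate speak: 4
  move gate: 3
  speak gate: 4

gate gate; gate move; gate speak; move gate; speak gate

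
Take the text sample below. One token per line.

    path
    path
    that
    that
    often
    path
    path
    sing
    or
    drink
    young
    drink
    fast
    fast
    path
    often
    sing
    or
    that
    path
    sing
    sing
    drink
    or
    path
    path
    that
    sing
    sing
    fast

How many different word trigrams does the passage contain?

27

30 tokens → 28 trigram windows in total.
Repeated trigrams (each contributes count−1 duplicates):
  path path that: 2
1 duplicate windows → 28 − 1 = 27 distinct.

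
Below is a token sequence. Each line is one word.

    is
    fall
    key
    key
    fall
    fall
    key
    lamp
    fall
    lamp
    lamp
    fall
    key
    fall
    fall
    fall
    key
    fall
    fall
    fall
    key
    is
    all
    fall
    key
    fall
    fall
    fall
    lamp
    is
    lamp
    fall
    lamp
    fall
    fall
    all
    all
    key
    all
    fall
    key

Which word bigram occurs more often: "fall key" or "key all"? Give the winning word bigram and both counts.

"fall key": 7 occurrences
"key all": 1 occurrence

"fall key" (7 vs 1)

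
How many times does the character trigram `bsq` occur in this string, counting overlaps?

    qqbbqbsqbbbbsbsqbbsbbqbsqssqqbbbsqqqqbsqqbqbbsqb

6

Sliding a length-3 window over the 48 characters (46 positions):
  position 6–8: bsq
  position 14–16: bsq
  position 23–25: bsq
  position 32–34: bsq
  position 38–40: bsq
  position 45–47: bsq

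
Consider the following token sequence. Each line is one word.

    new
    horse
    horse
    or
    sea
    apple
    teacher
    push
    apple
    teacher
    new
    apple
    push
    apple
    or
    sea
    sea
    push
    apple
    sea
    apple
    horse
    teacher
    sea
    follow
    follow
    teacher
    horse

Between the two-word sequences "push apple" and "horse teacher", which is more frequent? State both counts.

"push apple" (3 vs 1)

"push apple": 3 occurrences
"horse teacher": 1 occurrence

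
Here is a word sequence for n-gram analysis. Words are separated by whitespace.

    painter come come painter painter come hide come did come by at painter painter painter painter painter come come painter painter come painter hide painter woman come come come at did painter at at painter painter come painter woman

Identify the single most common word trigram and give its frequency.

"painter painter come", 4 times

Trigram frequencies (highest first):
  painter painter come: 4
  painter painter painter: 3
  painter come come: 2
  come come painter: 2
  come painter painter: 2
  at painter painter: 2
  … (21 more, each ≤ 2)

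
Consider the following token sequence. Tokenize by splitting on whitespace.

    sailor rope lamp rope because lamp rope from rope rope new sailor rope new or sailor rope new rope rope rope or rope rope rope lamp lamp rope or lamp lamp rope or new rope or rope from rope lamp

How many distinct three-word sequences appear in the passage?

40 tokens → 38 trigram windows in total.
Repeated trigrams (each contributes count−1 duplicates):
  lamp lamp rope: 2
  lamp rope or: 2
  rope from rope: 2
  rope or rope: 2
  rope rope rope: 2
  sailor rope new: 2
6 duplicate windows → 38 − 6 = 32 distinct.

32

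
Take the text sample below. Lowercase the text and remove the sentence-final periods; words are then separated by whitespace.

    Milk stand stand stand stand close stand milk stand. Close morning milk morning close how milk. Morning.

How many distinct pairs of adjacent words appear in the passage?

11

17 tokens → 16 bigram windows in total.
Repeated bigrams (each contributes count−1 duplicates):
  stand stand: 3
  milk morning: 2
  milk stand: 2
  stand close: 2
5 duplicate windows → 16 − 5 = 11 distinct.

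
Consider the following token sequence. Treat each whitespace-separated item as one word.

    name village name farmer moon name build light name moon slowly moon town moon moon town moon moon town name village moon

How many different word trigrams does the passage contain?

22 tokens → 20 trigram windows in total.
Repeated trigrams (each contributes count−1 duplicates):
  moon moon town: 2
  moon town moon: 2
  town moon moon: 2
3 duplicate windows → 20 − 3 = 17 distinct.

17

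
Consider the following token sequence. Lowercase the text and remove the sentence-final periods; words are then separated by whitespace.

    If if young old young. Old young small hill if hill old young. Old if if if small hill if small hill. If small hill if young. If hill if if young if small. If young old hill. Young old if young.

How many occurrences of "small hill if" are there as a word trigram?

Scanning the 40 overlapping trigram windows for "small hill if":
  position 8–10: small hill if
  position 18–20: small hill if
  position 21–23: small hill if
  position 24–26: small hill if

4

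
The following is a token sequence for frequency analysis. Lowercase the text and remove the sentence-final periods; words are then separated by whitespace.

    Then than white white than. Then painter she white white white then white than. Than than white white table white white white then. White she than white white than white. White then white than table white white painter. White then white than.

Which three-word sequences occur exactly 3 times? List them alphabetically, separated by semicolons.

Trigram counts meeting the condition (exactly 3 times):
  then white than: 3
  white white then: 3

then white than; white white then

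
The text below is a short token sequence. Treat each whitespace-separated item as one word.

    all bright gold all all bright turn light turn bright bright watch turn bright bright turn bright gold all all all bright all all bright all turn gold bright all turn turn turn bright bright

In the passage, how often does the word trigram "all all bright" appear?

3

Scanning the 33 overlapping trigram windows for "all all bright":
  position 4–6: all all bright
  position 20–22: all all bright
  position 23–25: all all bright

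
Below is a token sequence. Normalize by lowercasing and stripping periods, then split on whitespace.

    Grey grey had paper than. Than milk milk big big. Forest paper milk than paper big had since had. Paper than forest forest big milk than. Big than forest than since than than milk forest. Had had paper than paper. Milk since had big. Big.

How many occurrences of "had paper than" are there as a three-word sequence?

Scanning the 43 overlapping trigram windows for "had paper than":
  position 3–5: had paper than
  position 19–21: had paper than
  position 37–39: had paper than

3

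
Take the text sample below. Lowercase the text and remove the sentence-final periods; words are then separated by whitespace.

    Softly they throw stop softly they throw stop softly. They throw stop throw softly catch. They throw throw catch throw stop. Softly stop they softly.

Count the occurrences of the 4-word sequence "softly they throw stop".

Scanning the 22 overlapping 4-gram windows for "softly they throw stop":
  position 1–4: softly they throw stop
  position 5–8: softly they throw stop
  position 9–12: softly they throw stop

3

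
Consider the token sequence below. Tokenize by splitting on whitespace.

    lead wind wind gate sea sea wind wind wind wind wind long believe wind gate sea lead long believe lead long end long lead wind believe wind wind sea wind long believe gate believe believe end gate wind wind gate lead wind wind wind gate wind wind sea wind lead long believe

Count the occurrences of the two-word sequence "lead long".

3

Scanning the 51 overlapping bigram windows for "lead long":
  position 17–18: lead long
  position 20–21: lead long
  position 50–51: lead long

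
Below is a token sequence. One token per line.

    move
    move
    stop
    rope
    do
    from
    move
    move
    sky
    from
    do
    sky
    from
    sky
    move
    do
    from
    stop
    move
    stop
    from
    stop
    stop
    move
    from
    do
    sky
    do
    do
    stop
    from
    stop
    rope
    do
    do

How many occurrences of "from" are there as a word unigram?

Scanning the 35 tokens for "from":
  position 6: from
  position 10: from
  position 13: from
  position 17: from
  position 21: from
  position 25: from
  position 31: from

7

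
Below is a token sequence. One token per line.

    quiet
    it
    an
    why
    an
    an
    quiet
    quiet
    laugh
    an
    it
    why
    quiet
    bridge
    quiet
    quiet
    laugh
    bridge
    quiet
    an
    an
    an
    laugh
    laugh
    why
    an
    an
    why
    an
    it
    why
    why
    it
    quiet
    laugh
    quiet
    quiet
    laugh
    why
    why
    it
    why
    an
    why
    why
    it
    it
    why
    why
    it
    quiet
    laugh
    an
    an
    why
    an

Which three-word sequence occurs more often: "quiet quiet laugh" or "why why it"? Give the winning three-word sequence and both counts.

"quiet quiet laugh": 3 occurrences
"why why it": 4 occurrences

"why why it" (4 vs 3)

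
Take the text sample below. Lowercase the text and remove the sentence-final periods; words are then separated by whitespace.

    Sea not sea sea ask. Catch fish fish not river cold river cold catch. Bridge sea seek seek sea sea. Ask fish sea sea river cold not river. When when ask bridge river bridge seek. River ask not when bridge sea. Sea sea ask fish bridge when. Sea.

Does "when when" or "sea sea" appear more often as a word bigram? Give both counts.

"when when": 1 occurrence
"sea sea": 5 occurrences

"sea sea" (5 vs 1)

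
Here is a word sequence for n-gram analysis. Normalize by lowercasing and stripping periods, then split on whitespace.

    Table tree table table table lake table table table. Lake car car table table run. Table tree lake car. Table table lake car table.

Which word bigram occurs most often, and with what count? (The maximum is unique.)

"table table", 6 times

Bigram frequencies (highest first):
  table table: 6
  table lake: 3
  lake car: 3
  car table: 3
  table tree: 2
  tree table: 1
  … (5 more, each ≤ 1)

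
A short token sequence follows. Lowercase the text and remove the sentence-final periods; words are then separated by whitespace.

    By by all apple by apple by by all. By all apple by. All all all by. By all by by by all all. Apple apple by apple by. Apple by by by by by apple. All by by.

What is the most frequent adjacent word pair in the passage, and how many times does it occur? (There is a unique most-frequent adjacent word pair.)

Bigram frequencies (highest first):
  by by: 10
  by all: 6
  apple by: 6
  by apple: 4
  all by: 4
  all apple: 3
  … (3 more, each ≤ 3)

"by by", 10 times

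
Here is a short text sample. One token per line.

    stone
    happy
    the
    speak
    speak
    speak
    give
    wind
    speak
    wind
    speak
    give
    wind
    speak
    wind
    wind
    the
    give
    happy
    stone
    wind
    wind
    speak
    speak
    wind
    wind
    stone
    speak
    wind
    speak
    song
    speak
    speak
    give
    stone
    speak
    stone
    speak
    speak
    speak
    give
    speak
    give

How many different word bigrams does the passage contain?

43 tokens → 42 bigram windows in total.
Repeated bigrams (each contributes count−1 duplicates):
  speak speak: 6
  speak give: 5
  wind speak: 5
  speak wind: 4
  stone speak: 3
  wind wind: 3
  give wind: 2
21 duplicate windows → 42 − 21 = 21 distinct.

21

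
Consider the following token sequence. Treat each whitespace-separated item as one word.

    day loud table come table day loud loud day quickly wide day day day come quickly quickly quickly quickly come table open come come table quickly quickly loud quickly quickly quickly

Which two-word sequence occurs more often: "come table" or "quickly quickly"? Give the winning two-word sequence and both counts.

"come table": 3 occurrences
"quickly quickly": 6 occurrences

"quickly quickly" (6 vs 3)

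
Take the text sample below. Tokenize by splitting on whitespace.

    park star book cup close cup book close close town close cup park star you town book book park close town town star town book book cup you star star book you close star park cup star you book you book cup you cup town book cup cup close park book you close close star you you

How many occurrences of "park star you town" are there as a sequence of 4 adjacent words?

1

Scanning the 54 overlapping 4-gram windows for "park star you town":
  position 13–16: park star you town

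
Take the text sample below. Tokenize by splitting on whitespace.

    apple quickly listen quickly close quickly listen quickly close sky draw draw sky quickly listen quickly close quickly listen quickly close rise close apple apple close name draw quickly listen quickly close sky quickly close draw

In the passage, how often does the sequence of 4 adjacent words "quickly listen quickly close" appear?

Scanning the 33 overlapping 4-gram windows for "quickly listen quickly close":
  position 2–5: quickly listen quickly close
  position 6–9: quickly listen quickly close
  position 14–17: quickly listen quickly close
  position 18–21: quickly listen quickly close
  position 29–32: quickly listen quickly close

5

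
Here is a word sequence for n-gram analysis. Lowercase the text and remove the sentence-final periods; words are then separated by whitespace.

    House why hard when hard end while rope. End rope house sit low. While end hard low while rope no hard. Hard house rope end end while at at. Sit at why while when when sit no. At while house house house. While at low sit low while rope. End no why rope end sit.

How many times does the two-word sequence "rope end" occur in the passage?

Scanning the 54 overlapping bigram windows for "rope end":
  position 8–9: rope end
  position 24–25: rope end
  position 49–50: rope end
  position 53–54: rope end

4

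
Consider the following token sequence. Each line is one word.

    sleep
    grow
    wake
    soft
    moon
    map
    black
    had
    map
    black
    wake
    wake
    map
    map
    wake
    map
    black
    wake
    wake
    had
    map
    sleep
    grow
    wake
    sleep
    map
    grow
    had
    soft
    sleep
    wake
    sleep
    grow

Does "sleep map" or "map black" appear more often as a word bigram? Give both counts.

"sleep map": 1 occurrence
"map black": 3 occurrences

"map black" (3 vs 1)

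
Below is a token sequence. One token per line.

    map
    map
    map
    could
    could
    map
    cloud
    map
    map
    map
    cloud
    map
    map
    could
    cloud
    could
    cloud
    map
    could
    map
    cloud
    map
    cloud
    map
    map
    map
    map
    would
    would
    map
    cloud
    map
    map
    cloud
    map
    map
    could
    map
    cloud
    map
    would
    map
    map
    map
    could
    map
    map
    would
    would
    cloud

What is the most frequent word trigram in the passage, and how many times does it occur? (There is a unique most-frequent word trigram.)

"map cloud map", 7 times

Trigram frequencies (highest first):
  map cloud map: 7
  map map map: 5
  cloud map map: 5
  map map could: 4
  could map cloud: 3
  map could map: 3
  … (18 more, each ≤ 2)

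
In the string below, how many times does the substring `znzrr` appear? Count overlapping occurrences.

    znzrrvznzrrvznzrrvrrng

3

Sliding a length-5 window over the 22 characters (18 positions):
  position 1–5: znzrr
  position 7–11: znzrr
  position 13–17: znzrr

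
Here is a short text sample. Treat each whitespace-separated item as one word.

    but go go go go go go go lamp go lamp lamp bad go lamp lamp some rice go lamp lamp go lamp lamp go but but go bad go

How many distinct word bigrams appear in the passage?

30 tokens → 29 bigram windows in total.
Repeated bigrams (each contributes count−1 duplicates):
  go go: 6
  go lamp: 5
  lamp lamp: 4
  lamp go: 3
  bad go: 2
  but go: 2
16 duplicate windows → 29 − 16 = 13 distinct.

13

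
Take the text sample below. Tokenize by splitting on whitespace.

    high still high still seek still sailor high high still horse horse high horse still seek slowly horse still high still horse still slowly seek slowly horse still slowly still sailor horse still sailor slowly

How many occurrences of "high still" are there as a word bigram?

Scanning the 34 overlapping bigram windows for "high still":
  position 1–2: high still
  position 3–4: high still
  position 9–10: high still
  position 20–21: high still

4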